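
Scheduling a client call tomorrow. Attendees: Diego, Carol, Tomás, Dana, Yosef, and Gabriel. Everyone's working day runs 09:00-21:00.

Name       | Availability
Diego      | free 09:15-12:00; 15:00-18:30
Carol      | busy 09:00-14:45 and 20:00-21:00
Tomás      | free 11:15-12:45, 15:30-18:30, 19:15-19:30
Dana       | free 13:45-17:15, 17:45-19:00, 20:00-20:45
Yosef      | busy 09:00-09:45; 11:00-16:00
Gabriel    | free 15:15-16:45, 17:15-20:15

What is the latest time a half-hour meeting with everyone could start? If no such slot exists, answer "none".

18:00

Diego free: 09:15-12:00, 15:00-18:30.
Carol free: 14:45-20:00 (invert busy blocks within the working day).
Tomás free: 11:15-12:45, 15:30-18:30, 19:15-19:30.
Dana free: 13:45-17:15, 17:45-19:00, 20:00-20:45.
Yosef free: 09:45-11:00, 16:00-21:00 (invert busy blocks within the working day).
Gabriel free: 15:15-16:45, 17:15-20:15.
Diego ∩ Carol: 15:00-18:30.
Diego ∩ Carol ∩ Tomás: 15:30-18:30.
Diego ∩ Carol ∩ Tomás ∩ Dana: 15:30-17:15, 17:45-18:30.
Diego ∩ Carol ∩ Tomás ∩ Dana ∩ Yosef: 16:00-17:15, 17:45-18:30.
Diego ∩ Carol ∩ Tomás ∩ Dana ∩ Yosef ∩ Gabriel: 16:00-16:45, 17:45-18:30.
Those are the intersection windows.
The last common window of at least 30 minutes is 17:45-18:30; a 30-minute meeting can start as late as 18:00 and still end by 18:30.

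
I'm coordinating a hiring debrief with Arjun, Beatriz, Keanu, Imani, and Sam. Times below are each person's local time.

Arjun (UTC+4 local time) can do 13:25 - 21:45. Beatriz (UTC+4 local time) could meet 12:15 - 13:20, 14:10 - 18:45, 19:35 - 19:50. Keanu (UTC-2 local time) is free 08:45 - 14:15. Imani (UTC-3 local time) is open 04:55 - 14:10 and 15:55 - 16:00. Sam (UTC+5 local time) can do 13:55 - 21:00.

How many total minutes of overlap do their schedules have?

255

Arjun in UTC: 09:25-17:45 (subtract 4h to convert from UTC+4).
Beatriz in UTC: 08:15-09:20, 10:10-14:45, 15:35-15:50 (subtract 4h to convert from UTC+4).
Keanu in UTC: 10:45-16:15 (add 2h to convert from UTC-2).
Imani in UTC: 07:55-17:10, 18:55-19:00 (add 3h to convert from UTC-3).
Sam in UTC: 08:55-16:00 (subtract 5h to convert from UTC+5).
Arjun ∩ Beatriz: 10:10-14:45, 15:35-15:50.
Arjun ∩ Beatriz ∩ Keanu: 10:45-14:45, 15:35-15:50.
Arjun ∩ Beatriz ∩ Keanu ∩ Imani: 10:45-14:45, 15:35-15:50.
Arjun ∩ Beatriz ∩ Keanu ∩ Imani ∩ Sam: 10:45-14:45, 15:35-15:50.
Summing the common windows: 240 + 15 = 255 minutes.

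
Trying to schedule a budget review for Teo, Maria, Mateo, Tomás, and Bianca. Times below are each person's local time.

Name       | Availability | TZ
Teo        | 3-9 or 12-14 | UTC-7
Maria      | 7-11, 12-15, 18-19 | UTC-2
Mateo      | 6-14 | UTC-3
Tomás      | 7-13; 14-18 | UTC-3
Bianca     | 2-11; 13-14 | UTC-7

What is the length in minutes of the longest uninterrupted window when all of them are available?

Teo in UTC: 10:00-16:00, 19:00-21:00 (add 7h to convert from UTC-7).
Maria in UTC: 09:00-13:00, 14:00-17:00, 20:00-21:00 (add 2h to convert from UTC-2).
Mateo in UTC: 09:00-17:00 (add 3h to convert from UTC-3).
Tomás in UTC: 10:00-16:00, 17:00-21:00 (add 3h to convert from UTC-3).
Bianca in UTC: 09:00-18:00, 20:00-21:00 (add 7h to convert from UTC-7).
Teo ∩ Maria: 10:00-13:00, 14:00-16:00, 20:00-21:00.
Teo ∩ Maria ∩ Mateo: 10:00-13:00, 14:00-16:00.
Teo ∩ Maria ∩ Mateo ∩ Tomás: 10:00-13:00, 14:00-16:00.
Teo ∩ Maria ∩ Mateo ∩ Tomás ∩ Bianca: 10:00-13:00, 14:00-16:00.
The longest is 10:00-13:00 at 180 minutes.

180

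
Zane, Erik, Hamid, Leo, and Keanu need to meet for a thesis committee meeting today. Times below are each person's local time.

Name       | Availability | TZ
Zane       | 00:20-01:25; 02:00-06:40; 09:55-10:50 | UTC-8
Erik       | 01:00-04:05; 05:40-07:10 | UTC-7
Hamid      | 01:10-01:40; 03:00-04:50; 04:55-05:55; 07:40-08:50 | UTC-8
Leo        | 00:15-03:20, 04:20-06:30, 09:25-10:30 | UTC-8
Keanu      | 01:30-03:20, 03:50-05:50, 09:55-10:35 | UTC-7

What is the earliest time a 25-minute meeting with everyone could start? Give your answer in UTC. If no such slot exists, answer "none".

none

Zane in UTC: 08:20-09:25, 10:00-14:40, 17:55-18:50 (add 8h to convert from UTC-8).
Erik in UTC: 08:00-11:05, 12:40-14:10 (add 7h to convert from UTC-7).
Hamid in UTC: 09:10-09:40, 11:00-12:50, 12:55-13:55, 15:40-16:50 (add 8h to convert from UTC-8).
Leo in UTC: 08:15-11:20, 12:20-14:30, 17:25-18:30 (add 8h to convert from UTC-8).
Keanu in UTC: 08:30-10:20, 10:50-12:50, 16:55-17:35 (add 7h to convert from UTC-7).
Zane ∩ Erik: 08:20-09:25, 10:00-11:05, 12:40-14:10.
Zane ∩ Erik ∩ Hamid: 09:10-09:25, 11:00-11:05, 12:40-12:50, 12:55-13:55.
Zane ∩ Erik ∩ Hamid ∩ Leo: 09:10-09:25, 11:00-11:05, 12:40-12:50, 12:55-13:55.
Zane ∩ Erik ∩ Hamid ∩ Leo ∩ Keanu: 09:10-09:25, 11:00-11:05, 12:40-12:50.
No common window is at least 25 minutes long.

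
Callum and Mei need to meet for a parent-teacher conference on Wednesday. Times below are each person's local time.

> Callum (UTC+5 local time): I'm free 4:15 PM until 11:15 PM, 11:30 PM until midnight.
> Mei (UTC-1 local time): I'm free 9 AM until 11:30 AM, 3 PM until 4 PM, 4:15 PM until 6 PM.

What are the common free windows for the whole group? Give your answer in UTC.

11:15-12:30, 16:00-17:00, 17:15-18:15, 18:30-19:00

Callum in UTC: 11:15-18:15, 18:30-19:00 (subtract 5h to convert from UTC+5).
Mei in UTC: 10:00-12:30, 16:00-17:00, 17:15-19:00 (add 1h to convert from UTC-1).
Callum ∩ Mei: 11:15-12:30, 16:00-17:00, 17:15-18:15, 18:30-19:00.
So the common availability across everyone is 11:15-12:30, 16:00-17:00, 17:15-18:15, 18:30-19:00.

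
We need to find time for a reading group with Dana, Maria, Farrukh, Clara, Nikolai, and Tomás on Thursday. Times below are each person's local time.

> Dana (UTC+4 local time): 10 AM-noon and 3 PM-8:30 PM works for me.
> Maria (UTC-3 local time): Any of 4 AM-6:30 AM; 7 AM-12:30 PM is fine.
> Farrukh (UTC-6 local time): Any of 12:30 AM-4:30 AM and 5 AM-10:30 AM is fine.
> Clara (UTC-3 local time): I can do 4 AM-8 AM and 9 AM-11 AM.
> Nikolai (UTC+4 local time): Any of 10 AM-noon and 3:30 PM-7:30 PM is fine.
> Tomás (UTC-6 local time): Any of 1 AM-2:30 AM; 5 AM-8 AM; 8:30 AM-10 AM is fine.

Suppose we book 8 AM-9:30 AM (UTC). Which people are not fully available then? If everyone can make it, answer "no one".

Dana in UTC: 06:00-08:00, 11:00-16:30 (subtract 4h to convert from UTC+4).
Maria in UTC: 07:00-09:30, 10:00-15:30 (add 3h to convert from UTC-3).
Farrukh in UTC: 06:30-10:30, 11:00-16:30 (add 6h to convert from UTC-6).
Clara in UTC: 07:00-11:00, 12:00-14:00 (add 3h to convert from UTC-3).
Nikolai in UTC: 06:00-08:00, 11:30-15:30 (subtract 4h to convert from UTC+4).
Tomás in UTC: 07:00-08:30, 11:00-14:00, 14:30-16:00 (add 6h to convert from UTC-6).
Dana: not fully free for 08:00-09:30. Maria: free for 08:00-09:30. Farrukh: free for 08:00-09:30. Clara: free for 08:00-09:30. Nikolai: not fully free for 08:00-09:30. Tomás: not fully free for 08:00-09:30.

Dana, Nikolai, Tomás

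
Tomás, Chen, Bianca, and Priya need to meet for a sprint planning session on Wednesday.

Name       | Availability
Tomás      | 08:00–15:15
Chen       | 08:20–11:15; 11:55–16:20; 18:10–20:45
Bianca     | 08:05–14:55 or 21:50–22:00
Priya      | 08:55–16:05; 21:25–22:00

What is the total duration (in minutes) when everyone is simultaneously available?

Tomás ∩ Chen: 08:20-11:15, 11:55-15:15.
Tomás ∩ Chen ∩ Bianca: 08:20-11:15, 11:55-14:55.
Tomás ∩ Chen ∩ Bianca ∩ Priya: 08:55-11:15, 11:55-14:55.
Summing the common windows: 140 + 180 = 320 minutes.

320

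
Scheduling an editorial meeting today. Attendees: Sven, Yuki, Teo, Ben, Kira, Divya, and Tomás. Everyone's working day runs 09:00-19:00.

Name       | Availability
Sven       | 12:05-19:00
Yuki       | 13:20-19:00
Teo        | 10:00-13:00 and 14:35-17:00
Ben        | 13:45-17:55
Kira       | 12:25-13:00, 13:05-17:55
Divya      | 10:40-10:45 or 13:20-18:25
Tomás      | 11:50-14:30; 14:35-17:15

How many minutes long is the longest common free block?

145

Sven ∩ Yuki: 13:20-19:00.
Sven ∩ Yuki ∩ Teo: 14:35-17:00.
Sven ∩ Yuki ∩ Teo ∩ Ben: 14:35-17:00.
Sven ∩ Yuki ∩ Teo ∩ Ben ∩ Kira: 14:35-17:00.
Sven ∩ Yuki ∩ Teo ∩ Ben ∩ Kira ∩ Divya: 14:35-17:00.
Sven ∩ Yuki ∩ Teo ∩ Ben ∩ Kira ∩ Divya ∩ Tomás: 14:35-17:00.
The longest is 14:35-17:00 at 145 minutes.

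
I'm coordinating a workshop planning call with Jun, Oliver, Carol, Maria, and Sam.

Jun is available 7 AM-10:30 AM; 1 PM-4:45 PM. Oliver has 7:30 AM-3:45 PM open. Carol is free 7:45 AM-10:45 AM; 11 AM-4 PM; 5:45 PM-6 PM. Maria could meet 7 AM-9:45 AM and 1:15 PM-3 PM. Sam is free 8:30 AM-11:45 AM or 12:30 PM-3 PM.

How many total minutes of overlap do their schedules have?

180

Jun ∩ Oliver: 07:30-10:30, 13:00-15:45.
Jun ∩ Oliver ∩ Carol: 07:45-10:30, 13:00-15:45.
Jun ∩ Oliver ∩ Carol ∩ Maria: 07:45-09:45, 13:15-15:00.
Jun ∩ Oliver ∩ Carol ∩ Maria ∩ Sam: 08:30-09:45, 13:15-15:00.
Summing the common windows: 75 + 105 = 180 minutes.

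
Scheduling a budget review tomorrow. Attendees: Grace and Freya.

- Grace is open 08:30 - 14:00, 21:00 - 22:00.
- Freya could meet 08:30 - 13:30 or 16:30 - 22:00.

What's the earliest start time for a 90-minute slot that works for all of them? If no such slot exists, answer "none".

08:30

Grace ∩ Freya: 08:30-13:30, 21:00-22:00.
The first common window of at least 90 minutes is 08:30-13:30, so the earliest start is 08:30.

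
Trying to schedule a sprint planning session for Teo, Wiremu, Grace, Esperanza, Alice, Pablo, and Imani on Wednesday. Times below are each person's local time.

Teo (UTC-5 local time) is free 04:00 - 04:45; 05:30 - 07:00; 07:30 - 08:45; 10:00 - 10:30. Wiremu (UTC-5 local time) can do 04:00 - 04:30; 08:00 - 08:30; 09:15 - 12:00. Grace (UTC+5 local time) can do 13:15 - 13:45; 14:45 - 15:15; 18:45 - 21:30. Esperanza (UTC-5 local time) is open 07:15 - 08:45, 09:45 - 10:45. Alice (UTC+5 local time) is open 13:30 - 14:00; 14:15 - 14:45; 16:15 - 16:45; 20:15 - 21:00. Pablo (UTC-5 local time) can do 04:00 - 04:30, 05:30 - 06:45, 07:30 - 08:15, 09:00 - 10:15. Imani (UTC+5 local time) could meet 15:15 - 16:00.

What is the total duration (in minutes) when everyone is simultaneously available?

Teo in UTC: 09:00-09:45, 10:30-12:00, 12:30-13:45, 15:00-15:30 (add 5h to convert from UTC-5).
Wiremu in UTC: 09:00-09:30, 13:00-13:30, 14:15-17:00 (add 5h to convert from UTC-5).
Grace in UTC: 08:15-08:45, 09:45-10:15, 13:45-16:30 (subtract 5h to convert from UTC+5).
Esperanza in UTC: 12:15-13:45, 14:45-15:45 (add 5h to convert from UTC-5).
Alice in UTC: 08:30-09:00, 09:15-09:45, 11:15-11:45, 15:15-16:00 (subtract 5h to convert from UTC+5).
Pablo in UTC: 09:00-09:30, 10:30-11:45, 12:30-13:15, 14:00-15:15 (add 5h to convert from UTC-5).
Imani in UTC: 10:15-11:00 (subtract 5h to convert from UTC+5).
Teo ∩ Wiremu: 09:00-09:30, 13:00-13:30, 15:00-15:30.
Teo ∩ Wiremu ∩ Grace: 15:00-15:30.
Teo ∩ Wiremu ∩ Grace ∩ Esperanza: 15:00-15:30.
Teo ∩ Wiremu ∩ Grace ∩ Esperanza ∩ Alice: 15:15-15:30.
Teo ∩ Wiremu ∩ Grace ∩ Esperanza ∩ Alice ∩ Pablo: ∅.
Teo ∩ Wiremu ∩ Grace ∩ Esperanza ∩ Alice ∩ Pablo ∩ Imani: ∅.
There is no time when everyone is free.
There is no common window, so the total is 0 minutes.

0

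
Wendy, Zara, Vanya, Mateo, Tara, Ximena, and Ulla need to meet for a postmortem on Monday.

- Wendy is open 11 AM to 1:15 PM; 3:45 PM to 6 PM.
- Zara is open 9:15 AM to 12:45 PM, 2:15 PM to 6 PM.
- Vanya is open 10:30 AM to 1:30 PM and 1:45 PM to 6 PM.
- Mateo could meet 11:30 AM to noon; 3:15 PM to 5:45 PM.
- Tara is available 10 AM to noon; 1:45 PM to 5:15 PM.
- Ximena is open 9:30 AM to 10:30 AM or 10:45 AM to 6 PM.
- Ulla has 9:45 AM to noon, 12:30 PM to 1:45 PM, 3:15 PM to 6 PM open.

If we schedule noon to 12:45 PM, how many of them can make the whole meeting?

Wendy, Zara, Vanya, and Ximena can make the full 12:00-12:45 slot — that's 4.

4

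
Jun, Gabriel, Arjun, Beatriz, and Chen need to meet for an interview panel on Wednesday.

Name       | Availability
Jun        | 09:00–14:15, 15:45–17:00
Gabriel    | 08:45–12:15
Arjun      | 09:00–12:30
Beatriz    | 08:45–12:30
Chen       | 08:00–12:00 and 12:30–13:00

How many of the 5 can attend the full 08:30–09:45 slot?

1

Chen can make the full 08:30-09:45 slot — that's 1.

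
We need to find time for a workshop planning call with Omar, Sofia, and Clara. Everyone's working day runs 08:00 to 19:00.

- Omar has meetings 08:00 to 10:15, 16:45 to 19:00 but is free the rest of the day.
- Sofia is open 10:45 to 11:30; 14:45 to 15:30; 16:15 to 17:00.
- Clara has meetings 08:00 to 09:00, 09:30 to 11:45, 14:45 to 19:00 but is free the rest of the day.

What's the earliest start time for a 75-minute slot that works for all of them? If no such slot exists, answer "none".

Omar free: 10:15-16:45 (invert busy blocks within the working day).
Sofia free: 10:45-11:30, 14:45-15:30, 16:15-17:00.
Clara free: 09:00-09:30, 11:45-14:45 (invert busy blocks within the working day).
Omar ∩ Sofia: 10:45-11:30, 14:45-15:30, 16:15-16:45.
Omar ∩ Sofia ∩ Clara: ∅.
There is no time when everyone is free.
No common window is at least 75 minutes long.

none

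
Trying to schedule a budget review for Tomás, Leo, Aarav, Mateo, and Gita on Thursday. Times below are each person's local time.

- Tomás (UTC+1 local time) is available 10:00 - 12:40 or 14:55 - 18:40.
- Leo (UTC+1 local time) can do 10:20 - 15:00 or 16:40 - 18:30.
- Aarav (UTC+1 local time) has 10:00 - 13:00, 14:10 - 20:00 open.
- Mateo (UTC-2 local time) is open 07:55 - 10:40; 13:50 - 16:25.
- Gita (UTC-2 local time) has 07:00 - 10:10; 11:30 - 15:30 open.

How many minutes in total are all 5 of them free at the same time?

Tomás in UTC: 09:00-11:40, 13:55-17:40 (subtract 1h to convert from UTC+1).
Leo in UTC: 09:20-14:00, 15:40-17:30 (subtract 1h to convert from UTC+1).
Aarav in UTC: 09:00-12:00, 13:10-19:00 (subtract 1h to convert from UTC+1).
Mateo in UTC: 09:55-12:40, 15:50-18:25 (add 2h to convert from UTC-2).
Gita in UTC: 09:00-12:10, 13:30-17:30 (add 2h to convert from UTC-2).
Tomás ∩ Leo: 09:20-11:40, 13:55-14:00, 15:40-17:30.
Tomás ∩ Leo ∩ Aarav: 09:20-11:40, 13:55-14:00, 15:40-17:30.
Tomás ∩ Leo ∩ Aarav ∩ Mateo: 09:55-11:40, 15:50-17:30.
Tomás ∩ Leo ∩ Aarav ∩ Mateo ∩ Gita: 09:55-11:40, 15:50-17:30.
Summing the common windows: 105 + 100 = 205 minutes.

205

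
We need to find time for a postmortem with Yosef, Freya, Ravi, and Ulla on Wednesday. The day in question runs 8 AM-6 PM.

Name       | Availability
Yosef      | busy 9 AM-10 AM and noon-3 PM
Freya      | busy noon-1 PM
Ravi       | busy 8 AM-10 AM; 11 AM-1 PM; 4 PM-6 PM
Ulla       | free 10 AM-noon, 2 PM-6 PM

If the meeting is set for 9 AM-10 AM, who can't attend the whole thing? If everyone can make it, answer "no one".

Ravi, Ulla, Yosef

Yosef free: 08:00-09:00, 10:00-12:00, 15:00-18:00 (invert busy blocks within the working day).
Freya free: 08:00-12:00, 13:00-18:00 (invert busy blocks within the working day).
Ravi free: 10:00-11:00, 13:00-16:00 (invert busy blocks within the working day).
Ulla free: 10:00-12:00, 14:00-18:00.
Yosef: not fully free for 09:00-10:00. Freya: free for 09:00-10:00. Ravi: not fully free for 09:00-10:00. Ulla: not fully free for 09:00-10:00.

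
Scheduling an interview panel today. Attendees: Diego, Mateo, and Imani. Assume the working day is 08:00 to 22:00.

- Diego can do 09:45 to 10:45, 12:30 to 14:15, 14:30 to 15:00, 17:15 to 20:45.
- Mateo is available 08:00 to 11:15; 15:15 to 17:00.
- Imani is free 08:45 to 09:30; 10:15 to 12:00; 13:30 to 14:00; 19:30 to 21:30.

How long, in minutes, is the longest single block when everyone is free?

30

Diego ∩ Mateo: 09:45-10:45.
Diego ∩ Mateo ∩ Imani: 10:15-10:45.
So the common availability across everyone is 10:15-10:45.
The longest is 10:15-10:45 at 30 minutes.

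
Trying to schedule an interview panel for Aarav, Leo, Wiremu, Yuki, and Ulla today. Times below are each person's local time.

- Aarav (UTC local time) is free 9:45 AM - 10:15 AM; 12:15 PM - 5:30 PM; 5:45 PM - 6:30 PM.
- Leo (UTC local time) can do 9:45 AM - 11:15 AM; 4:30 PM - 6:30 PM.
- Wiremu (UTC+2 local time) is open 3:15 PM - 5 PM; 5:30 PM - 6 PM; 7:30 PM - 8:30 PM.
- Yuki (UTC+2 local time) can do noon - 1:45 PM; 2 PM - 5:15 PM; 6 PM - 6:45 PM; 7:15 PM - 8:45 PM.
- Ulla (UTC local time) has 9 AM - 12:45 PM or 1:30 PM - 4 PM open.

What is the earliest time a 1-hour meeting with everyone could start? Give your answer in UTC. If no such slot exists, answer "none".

Aarav in UTC: 09:45-10:15, 12:15-17:30, 17:45-18:30.
Leo in UTC: 09:45-11:15, 16:30-18:30.
Wiremu in UTC: 13:15-15:00, 15:30-16:00, 17:30-18:30 (subtract 2h to convert from UTC+2).
Yuki in UTC: 10:00-11:45, 12:00-15:15, 16:00-16:45, 17:15-18:45 (subtract 2h to convert from UTC+2).
Ulla in UTC: 09:00-12:45, 13:30-16:00.
Aarav ∩ Leo: 09:45-10:15, 16:30-17:30, 17:45-18:30.
Aarav ∩ Leo ∩ Wiremu: 17:45-18:30.
Aarav ∩ Leo ∩ Wiremu ∩ Yuki: 17:45-18:30.
Aarav ∩ Leo ∩ Wiremu ∩ Yuki ∩ Ulla: ∅.
There is no time when everyone is free.
No common window is at least 60 minutes long.

none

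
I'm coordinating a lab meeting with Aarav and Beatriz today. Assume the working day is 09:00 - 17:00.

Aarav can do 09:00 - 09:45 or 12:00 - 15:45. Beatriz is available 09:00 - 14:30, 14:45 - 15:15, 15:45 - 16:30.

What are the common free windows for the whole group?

09:00-09:45, 12:00-14:30, 14:45-15:15

Aarav ∩ Beatriz: 09:00-09:45, 12:00-14:30, 14:45-15:15.
Those are the intersection windows.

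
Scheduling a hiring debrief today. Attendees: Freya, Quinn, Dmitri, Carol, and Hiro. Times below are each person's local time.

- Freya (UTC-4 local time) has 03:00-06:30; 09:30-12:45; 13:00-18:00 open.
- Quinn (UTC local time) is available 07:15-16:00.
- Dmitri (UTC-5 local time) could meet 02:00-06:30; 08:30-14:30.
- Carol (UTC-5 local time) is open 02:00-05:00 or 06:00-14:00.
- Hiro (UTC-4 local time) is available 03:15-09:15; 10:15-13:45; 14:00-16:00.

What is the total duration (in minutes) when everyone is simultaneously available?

270

Freya in UTC: 07:00-10:30, 13:30-16:45, 17:00-22:00 (add 4h to convert from UTC-4).
Quinn in UTC: 07:15-16:00.
Dmitri in UTC: 07:00-11:30, 13:30-19:30 (add 5h to convert from UTC-5).
Carol in UTC: 07:00-10:00, 11:00-19:00 (add 5h to convert from UTC-5).
Hiro in UTC: 07:15-13:15, 14:15-17:45, 18:00-20:00 (add 4h to convert from UTC-4).
Freya ∩ Quinn: 07:15-10:30, 13:30-16:00.
Freya ∩ Quinn ∩ Dmitri: 07:15-10:30, 13:30-16:00.
Freya ∩ Quinn ∩ Dmitri ∩ Carol: 07:15-10:00, 13:30-16:00.
Freya ∩ Quinn ∩ Dmitri ∩ Carol ∩ Hiro: 07:15-10:00, 14:15-16:00.
Summing the common windows: 165 + 105 = 270 minutes.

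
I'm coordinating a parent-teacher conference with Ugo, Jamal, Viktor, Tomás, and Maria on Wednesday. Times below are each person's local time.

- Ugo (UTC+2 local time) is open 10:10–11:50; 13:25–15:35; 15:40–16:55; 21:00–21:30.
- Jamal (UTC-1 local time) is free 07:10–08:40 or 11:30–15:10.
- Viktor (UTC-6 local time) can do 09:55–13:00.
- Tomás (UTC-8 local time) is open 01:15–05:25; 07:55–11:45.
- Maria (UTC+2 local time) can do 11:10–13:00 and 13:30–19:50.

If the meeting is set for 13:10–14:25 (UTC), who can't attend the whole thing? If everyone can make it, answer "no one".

Tomás, Ugo, Viktor

Ugo in UTC: 08:10-09:50, 11:25-13:35, 13:40-14:55, 19:00-19:30 (subtract 2h to convert from UTC+2).
Jamal in UTC: 08:10-09:40, 12:30-16:10 (add 1h to convert from UTC-1).
Viktor in UTC: 15:55-19:00 (add 6h to convert from UTC-6).
Tomás in UTC: 09:15-13:25, 15:55-19:45 (add 8h to convert from UTC-8).
Maria in UTC: 09:10-11:00, 11:30-17:50 (subtract 2h to convert from UTC+2).
Ugo: not fully free for 13:10-14:25. Jamal: free for 13:10-14:25. Viktor: not fully free for 13:10-14:25. Tomás: not fully free for 13:10-14:25. Maria: free for 13:10-14:25.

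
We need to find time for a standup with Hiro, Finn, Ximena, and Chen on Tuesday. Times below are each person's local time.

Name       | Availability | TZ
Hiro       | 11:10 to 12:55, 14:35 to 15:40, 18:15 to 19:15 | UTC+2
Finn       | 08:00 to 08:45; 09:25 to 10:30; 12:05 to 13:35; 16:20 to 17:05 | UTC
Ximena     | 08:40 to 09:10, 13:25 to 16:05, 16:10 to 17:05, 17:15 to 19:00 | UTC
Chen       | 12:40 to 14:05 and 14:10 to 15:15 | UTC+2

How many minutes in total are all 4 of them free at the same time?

0

Hiro in UTC: 09:10-10:55, 12:35-13:40, 16:15-17:15 (subtract 2h to convert from UTC+2).
Finn in UTC: 08:00-08:45, 09:25-10:30, 12:05-13:35, 16:20-17:05.
Ximena in UTC: 08:40-09:10, 13:25-16:05, 16:10-17:05, 17:15-19:00.
Chen in UTC: 10:40-12:05, 12:10-13:15 (subtract 2h to convert from UTC+2).
Hiro ∩ Finn: 09:25-10:30, 12:35-13:35, 16:20-17:05.
Hiro ∩ Finn ∩ Ximena: 13:25-13:35, 16:20-17:05.
Hiro ∩ Finn ∩ Ximena ∩ Chen: ∅.
There is no time when everyone is free.
There is no common window, so the total is 0 minutes.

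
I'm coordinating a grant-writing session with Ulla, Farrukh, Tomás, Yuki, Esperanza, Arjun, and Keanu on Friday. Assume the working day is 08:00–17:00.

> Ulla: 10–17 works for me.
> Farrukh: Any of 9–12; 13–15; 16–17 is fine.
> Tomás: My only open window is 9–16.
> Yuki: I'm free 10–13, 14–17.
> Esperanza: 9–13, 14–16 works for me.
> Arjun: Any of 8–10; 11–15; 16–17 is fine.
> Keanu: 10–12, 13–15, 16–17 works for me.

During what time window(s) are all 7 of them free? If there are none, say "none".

11:00-12:00, 14:00-15:00

Ulla ∩ Farrukh: 10:00-12:00, 13:00-15:00, 16:00-17:00.
Ulla ∩ Farrukh ∩ Tomás: 10:00-12:00, 13:00-15:00.
Ulla ∩ Farrukh ∩ Tomás ∩ Yuki: 10:00-12:00, 14:00-15:00.
Ulla ∩ Farrukh ∩ Tomás ∩ Yuki ∩ Esperanza: 10:00-12:00, 14:00-15:00.
Ulla ∩ Farrukh ∩ Tomás ∩ Yuki ∩ Esperanza ∩ Arjun: 11:00-12:00, 14:00-15:00.
Ulla ∩ Farrukh ∩ Tomás ∩ Yuki ∩ Esperanza ∩ Arjun ∩ Keanu: 11:00-12:00, 14:00-15:00.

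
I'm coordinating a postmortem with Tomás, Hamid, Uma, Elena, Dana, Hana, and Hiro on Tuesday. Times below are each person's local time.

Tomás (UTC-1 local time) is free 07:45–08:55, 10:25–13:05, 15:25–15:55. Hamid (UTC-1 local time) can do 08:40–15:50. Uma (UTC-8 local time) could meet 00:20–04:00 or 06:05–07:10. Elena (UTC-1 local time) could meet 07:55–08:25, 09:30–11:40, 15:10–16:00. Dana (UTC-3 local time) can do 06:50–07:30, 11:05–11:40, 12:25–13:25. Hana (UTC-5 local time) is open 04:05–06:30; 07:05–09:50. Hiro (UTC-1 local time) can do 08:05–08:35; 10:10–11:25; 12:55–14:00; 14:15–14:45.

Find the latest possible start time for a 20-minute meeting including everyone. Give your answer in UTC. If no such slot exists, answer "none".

none

Tomás in UTC: 08:45-09:55, 11:25-14:05, 16:25-16:55 (add 1h to convert from UTC-1).
Hamid in UTC: 09:40-16:50 (add 1h to convert from UTC-1).
Uma in UTC: 08:20-12:00, 14:05-15:10 (add 8h to convert from UTC-8).
Elena in UTC: 08:55-09:25, 10:30-12:40, 16:10-17:00 (add 1h to convert from UTC-1).
Dana in UTC: 09:50-10:30, 14:05-14:40, 15:25-16:25 (add 3h to convert from UTC-3).
Hana in UTC: 09:05-11:30, 12:05-14:50 (add 5h to convert from UTC-5).
Hiro in UTC: 09:05-09:35, 11:10-12:25, 13:55-15:00, 15:15-15:45 (add 1h to convert from UTC-1).
Tomás ∩ Hamid: 09:40-09:55, 11:25-14:05, 16:25-16:50.
Tomás ∩ Hamid ∩ Uma: 09:40-09:55, 11:25-12:00.
Tomás ∩ Hamid ∩ Uma ∩ Elena: 11:25-12:00.
Tomás ∩ Hamid ∩ Uma ∩ Elena ∩ Dana: ∅.
Tomás ∩ Hamid ∩ Uma ∩ Elena ∩ Dana ∩ Hana: ∅.
Tomás ∩ Hamid ∩ Uma ∩ Elena ∩ Dana ∩ Hana ∩ Hiro: ∅.
There is no time when everyone is free.
No common window is at least 20 minutes long.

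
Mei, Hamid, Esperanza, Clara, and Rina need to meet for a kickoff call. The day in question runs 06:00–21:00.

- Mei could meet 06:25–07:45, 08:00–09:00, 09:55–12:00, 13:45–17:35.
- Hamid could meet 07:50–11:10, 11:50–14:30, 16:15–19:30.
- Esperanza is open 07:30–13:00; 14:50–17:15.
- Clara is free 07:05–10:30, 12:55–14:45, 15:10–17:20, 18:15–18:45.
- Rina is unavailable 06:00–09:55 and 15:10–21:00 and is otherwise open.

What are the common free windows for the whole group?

Mei free: 06:25-07:45, 08:00-09:00, 09:55-12:00, 13:45-17:35.
Hamid free: 07:50-11:10, 11:50-14:30, 16:15-19:30.
Esperanza free: 07:30-13:00, 14:50-17:15.
Clara free: 07:05-10:30, 12:55-14:45, 15:10-17:20, 18:15-18:45.
Rina free: 09:55-15:10 (invert busy blocks within the working day).
Mei ∩ Hamid: 08:00-09:00, 09:55-11:10, 11:50-12:00, 13:45-14:30, 16:15-17:35.
Mei ∩ Hamid ∩ Esperanza: 08:00-09:00, 09:55-11:10, 11:50-12:00, 16:15-17:15.
Mei ∩ Hamid ∩ Esperanza ∩ Clara: 08:00-09:00, 09:55-10:30, 16:15-17:15.
Mei ∩ Hamid ∩ Esperanza ∩ Clara ∩ Rina: 09:55-10:30.
So the common availability across everyone is 09:55-10:30.

09:55-10:30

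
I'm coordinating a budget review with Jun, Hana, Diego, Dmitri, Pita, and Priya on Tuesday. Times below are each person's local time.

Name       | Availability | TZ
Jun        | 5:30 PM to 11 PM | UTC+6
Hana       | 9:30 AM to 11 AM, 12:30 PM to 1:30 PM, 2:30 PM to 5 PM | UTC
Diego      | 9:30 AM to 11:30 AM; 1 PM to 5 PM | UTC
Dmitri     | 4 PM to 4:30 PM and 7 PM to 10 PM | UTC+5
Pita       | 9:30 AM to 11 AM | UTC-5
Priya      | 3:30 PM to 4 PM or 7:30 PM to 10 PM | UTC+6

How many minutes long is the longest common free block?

Jun in UTC: 11:30-17:00 (subtract 6h to convert from UTC+6).
Hana in UTC: 09:30-11:00, 12:30-13:30, 14:30-17:00.
Diego in UTC: 09:30-11:30, 13:00-17:00.
Dmitri in UTC: 11:00-11:30, 14:00-17:00 (subtract 5h to convert from UTC+5).
Pita in UTC: 14:30-16:00 (add 5h to convert from UTC-5).
Priya in UTC: 09:30-10:00, 13:30-16:00 (subtract 6h to convert from UTC+6).
Jun ∩ Hana: 12:30-13:30, 14:30-17:00.
Jun ∩ Hana ∩ Diego: 13:00-13:30, 14:30-17:00.
Jun ∩ Hana ∩ Diego ∩ Dmitri: 14:30-17:00.
Jun ∩ Hana ∩ Diego ∩ Dmitri ∩ Pita: 14:30-16:00.
Jun ∩ Hana ∩ Diego ∩ Dmitri ∩ Pita ∩ Priya: 14:30-16:00.
Those are the intersection windows.
The longest is 14:30-16:00 at 90 minutes.

90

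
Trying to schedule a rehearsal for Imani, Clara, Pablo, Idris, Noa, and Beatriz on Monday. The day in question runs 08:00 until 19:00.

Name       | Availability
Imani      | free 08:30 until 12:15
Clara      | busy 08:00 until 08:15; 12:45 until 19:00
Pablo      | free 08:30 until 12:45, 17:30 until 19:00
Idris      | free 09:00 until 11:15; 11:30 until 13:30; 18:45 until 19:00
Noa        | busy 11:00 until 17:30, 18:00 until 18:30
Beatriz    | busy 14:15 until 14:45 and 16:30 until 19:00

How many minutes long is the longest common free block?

Imani free: 08:30-12:15.
Clara free: 08:15-12:45 (invert busy blocks within the working day).
Pablo free: 08:30-12:45, 17:30-19:00.
Idris free: 09:00-11:15, 11:30-13:30, 18:45-19:00.
Noa free: 08:00-11:00, 17:30-18:00, 18:30-19:00 (invert busy blocks within the working day).
Beatriz free: 08:00-14:15, 14:45-16:30 (invert busy blocks within the working day).
Imani ∩ Clara: 08:30-12:15.
Imani ∩ Clara ∩ Pablo: 08:30-12:15.
Imani ∩ Clara ∩ Pablo ∩ Idris: 09:00-11:15, 11:30-12:15.
Imani ∩ Clara ∩ Pablo ∩ Idris ∩ Noa: 09:00-11:00.
Imani ∩ Clara ∩ Pablo ∩ Idris ∩ Noa ∩ Beatriz: 09:00-11:00.
So the common availability across everyone is 09:00-11:00.
The longest is 09:00-11:00 at 120 minutes.

120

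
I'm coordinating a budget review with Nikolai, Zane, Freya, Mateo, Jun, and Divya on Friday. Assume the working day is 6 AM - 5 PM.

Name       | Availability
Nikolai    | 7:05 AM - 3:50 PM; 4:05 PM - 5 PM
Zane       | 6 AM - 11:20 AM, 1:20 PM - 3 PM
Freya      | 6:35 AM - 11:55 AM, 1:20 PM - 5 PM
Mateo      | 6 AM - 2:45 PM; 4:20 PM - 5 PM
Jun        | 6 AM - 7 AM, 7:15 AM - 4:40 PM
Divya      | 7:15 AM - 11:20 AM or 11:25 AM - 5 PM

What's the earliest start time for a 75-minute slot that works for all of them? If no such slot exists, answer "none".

Nikolai ∩ Zane: 07:05-11:20, 13:20-15:00.
Nikolai ∩ Zane ∩ Freya: 07:05-11:20, 13:20-15:00.
Nikolai ∩ Zane ∩ Freya ∩ Mateo: 07:05-11:20, 13:20-14:45.
Nikolai ∩ Zane ∩ Freya ∩ Mateo ∩ Jun: 07:15-11:20, 13:20-14:45.
Nikolai ∩ Zane ∩ Freya ∩ Mateo ∩ Jun ∩ Divya: 07:15-11:20, 13:20-14:45.
The first common window of at least 75 minutes is 07:15-11:20, so the earliest start is 07:15.

07:15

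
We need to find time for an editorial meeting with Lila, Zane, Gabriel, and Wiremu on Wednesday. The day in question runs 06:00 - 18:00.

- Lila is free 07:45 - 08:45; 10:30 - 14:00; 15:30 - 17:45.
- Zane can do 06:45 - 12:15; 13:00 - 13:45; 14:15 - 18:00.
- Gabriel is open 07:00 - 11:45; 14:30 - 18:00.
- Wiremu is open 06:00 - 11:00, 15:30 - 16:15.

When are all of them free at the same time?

Lila ∩ Zane: 07:45-08:45, 10:30-12:15, 13:00-13:45, 15:30-17:45.
Lila ∩ Zane ∩ Gabriel: 07:45-08:45, 10:30-11:45, 15:30-17:45.
Lila ∩ Zane ∩ Gabriel ∩ Wiremu: 07:45-08:45, 10:30-11:00, 15:30-16:15.

07:45-08:45, 10:30-11:00, 15:30-16:15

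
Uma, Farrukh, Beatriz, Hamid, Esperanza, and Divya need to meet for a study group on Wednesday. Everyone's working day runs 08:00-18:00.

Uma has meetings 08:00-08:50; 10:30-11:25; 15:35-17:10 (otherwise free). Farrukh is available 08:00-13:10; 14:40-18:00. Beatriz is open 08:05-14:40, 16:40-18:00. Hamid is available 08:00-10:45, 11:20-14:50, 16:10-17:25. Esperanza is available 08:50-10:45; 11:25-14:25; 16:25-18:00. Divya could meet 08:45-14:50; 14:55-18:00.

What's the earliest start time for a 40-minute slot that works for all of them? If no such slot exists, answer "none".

Uma free: 08:50-10:30, 11:25-15:35, 17:10-18:00 (invert busy blocks within the working day).
Farrukh free: 08:00-13:10, 14:40-18:00.
Beatriz free: 08:05-14:40, 16:40-18:00.
Hamid free: 08:00-10:45, 11:20-14:50, 16:10-17:25.
Esperanza free: 08:50-10:45, 11:25-14:25, 16:25-18:00.
Divya free: 08:45-14:50, 14:55-18:00.
Uma ∩ Farrukh: 08:50-10:30, 11:25-13:10, 14:40-15:35, 17:10-18:00.
Uma ∩ Farrukh ∩ Beatriz: 08:50-10:30, 11:25-13:10, 17:10-18:00.
Uma ∩ Farrukh ∩ Beatriz ∩ Hamid: 08:50-10:30, 11:25-13:10, 17:10-17:25.
Uma ∩ Farrukh ∩ Beatriz ∩ Hamid ∩ Esperanza: 08:50-10:30, 11:25-13:10, 17:10-17:25.
Uma ∩ Farrukh ∩ Beatriz ∩ Hamid ∩ Esperanza ∩ Divya: 08:50-10:30, 11:25-13:10, 17:10-17:25.
Those are the intersection windows.
The first common window of at least 40 minutes is 08:50-10:30, so the earliest start is 08:50.

08:50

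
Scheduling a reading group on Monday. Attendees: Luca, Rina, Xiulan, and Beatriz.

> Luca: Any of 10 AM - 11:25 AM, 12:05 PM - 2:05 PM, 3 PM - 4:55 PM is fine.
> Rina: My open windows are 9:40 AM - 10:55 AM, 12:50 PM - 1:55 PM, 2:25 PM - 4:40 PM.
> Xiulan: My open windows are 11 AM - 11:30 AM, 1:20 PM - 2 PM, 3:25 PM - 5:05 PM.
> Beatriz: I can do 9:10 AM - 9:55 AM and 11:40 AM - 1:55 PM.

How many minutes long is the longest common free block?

35

Luca ∩ Rina: 10:00-10:55, 12:50-13:55, 15:00-16:40.
Luca ∩ Rina ∩ Xiulan: 13:20-13:55, 15:25-16:40.
Luca ∩ Rina ∩ Xiulan ∩ Beatriz: 13:20-13:55.
The longest is 13:20-13:55 at 35 minutes.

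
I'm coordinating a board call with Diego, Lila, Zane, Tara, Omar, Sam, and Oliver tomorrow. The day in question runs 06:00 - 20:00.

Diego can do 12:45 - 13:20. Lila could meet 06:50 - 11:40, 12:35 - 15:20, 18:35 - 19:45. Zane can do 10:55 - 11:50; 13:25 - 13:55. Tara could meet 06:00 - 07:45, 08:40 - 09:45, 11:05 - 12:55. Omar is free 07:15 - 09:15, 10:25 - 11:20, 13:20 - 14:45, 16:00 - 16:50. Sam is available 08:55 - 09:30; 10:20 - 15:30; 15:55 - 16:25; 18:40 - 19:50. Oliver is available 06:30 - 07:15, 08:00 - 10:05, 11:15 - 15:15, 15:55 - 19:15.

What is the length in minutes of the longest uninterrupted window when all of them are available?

0

Diego ∩ Lila: 12:45-13:20.
Diego ∩ Lila ∩ Zane: ∅.
Diego ∩ Lila ∩ Zane ∩ Tara: ∅.
Diego ∩ Lila ∩ Zane ∩ Tara ∩ Omar: ∅.
Diego ∩ Lila ∩ Zane ∩ Tara ∩ Omar ∩ Sam: ∅.
Diego ∩ Lila ∩ Zane ∩ Tara ∩ Omar ∩ Sam ∩ Oliver: ∅.
There is no time when everyone is free.
No common window exists, so the longest block is 0 minutes.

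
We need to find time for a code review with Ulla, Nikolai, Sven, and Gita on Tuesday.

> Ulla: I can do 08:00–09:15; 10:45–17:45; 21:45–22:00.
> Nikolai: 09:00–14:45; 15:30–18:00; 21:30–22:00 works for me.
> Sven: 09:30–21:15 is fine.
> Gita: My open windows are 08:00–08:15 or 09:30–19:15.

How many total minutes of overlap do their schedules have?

375

Ulla ∩ Nikolai: 09:00-09:15, 10:45-14:45, 15:30-17:45, 21:45-22:00.
Ulla ∩ Nikolai ∩ Sven: 10:45-14:45, 15:30-17:45.
Ulla ∩ Nikolai ∩ Sven ∩ Gita: 10:45-14:45, 15:30-17:45.
Summing the common windows: 240 + 135 = 375 minutes.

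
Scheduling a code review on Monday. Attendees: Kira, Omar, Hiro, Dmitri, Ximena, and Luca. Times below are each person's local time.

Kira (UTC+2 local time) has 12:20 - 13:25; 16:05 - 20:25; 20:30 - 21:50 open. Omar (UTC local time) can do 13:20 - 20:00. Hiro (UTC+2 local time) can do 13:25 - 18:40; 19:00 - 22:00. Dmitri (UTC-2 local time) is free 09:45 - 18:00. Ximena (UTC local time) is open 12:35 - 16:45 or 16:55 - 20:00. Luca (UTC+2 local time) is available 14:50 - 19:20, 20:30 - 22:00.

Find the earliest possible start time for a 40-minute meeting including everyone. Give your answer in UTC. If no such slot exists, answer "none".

Kira in UTC: 10:20-11:25, 14:05-18:25, 18:30-19:50 (subtract 2h to convert from UTC+2).
Omar in UTC: 13:20-20:00.
Hiro in UTC: 11:25-16:40, 17:00-20:00 (subtract 2h to convert from UTC+2).
Dmitri in UTC: 11:45-20:00 (add 2h to convert from UTC-2).
Ximena in UTC: 12:35-16:45, 16:55-20:00.
Luca in UTC: 12:50-17:20, 18:30-20:00 (subtract 2h to convert from UTC+2).
Kira ∩ Omar: 14:05-18:25, 18:30-19:50.
Kira ∩ Omar ∩ Hiro: 14:05-16:40, 17:00-18:25, 18:30-19:50.
Kira ∩ Omar ∩ Hiro ∩ Dmitri: 14:05-16:40, 17:00-18:25, 18:30-19:50.
Kira ∩ Omar ∩ Hiro ∩ Dmitri ∩ Ximena: 14:05-16:40, 17:00-18:25, 18:30-19:50.
Kira ∩ Omar ∩ Hiro ∩ Dmitri ∩ Ximena ∩ Luca: 14:05-16:40, 17:00-17:20, 18:30-19:50.
So the common availability across everyone is 14:05-16:40, 17:00-17:20, 18:30-19:50.
The first common window of at least 40 minutes is 14:05-16:40, so the earliest start is 14:05.

14:05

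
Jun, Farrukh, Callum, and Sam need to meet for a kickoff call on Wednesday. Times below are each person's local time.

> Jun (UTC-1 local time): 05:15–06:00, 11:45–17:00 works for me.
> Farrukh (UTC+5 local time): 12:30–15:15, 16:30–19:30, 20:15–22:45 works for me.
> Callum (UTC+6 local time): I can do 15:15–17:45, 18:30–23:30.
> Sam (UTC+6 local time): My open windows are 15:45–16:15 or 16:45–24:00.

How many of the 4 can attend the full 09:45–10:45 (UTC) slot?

1

Jun in UTC: 06:15-07:00, 12:45-18:00 (add 1h to convert from UTC-1).
Farrukh in UTC: 07:30-10:15, 11:30-14:30, 15:15-17:45 (subtract 5h to convert from UTC+5).
Callum in UTC: 09:15-11:45, 12:30-17:30 (subtract 6h to convert from UTC+6).
Sam in UTC: 09:45-10:15, 10:45-18:00 (subtract 6h to convert from UTC+6).
Callum can make the full 09:45-10:45 slot — that's 1.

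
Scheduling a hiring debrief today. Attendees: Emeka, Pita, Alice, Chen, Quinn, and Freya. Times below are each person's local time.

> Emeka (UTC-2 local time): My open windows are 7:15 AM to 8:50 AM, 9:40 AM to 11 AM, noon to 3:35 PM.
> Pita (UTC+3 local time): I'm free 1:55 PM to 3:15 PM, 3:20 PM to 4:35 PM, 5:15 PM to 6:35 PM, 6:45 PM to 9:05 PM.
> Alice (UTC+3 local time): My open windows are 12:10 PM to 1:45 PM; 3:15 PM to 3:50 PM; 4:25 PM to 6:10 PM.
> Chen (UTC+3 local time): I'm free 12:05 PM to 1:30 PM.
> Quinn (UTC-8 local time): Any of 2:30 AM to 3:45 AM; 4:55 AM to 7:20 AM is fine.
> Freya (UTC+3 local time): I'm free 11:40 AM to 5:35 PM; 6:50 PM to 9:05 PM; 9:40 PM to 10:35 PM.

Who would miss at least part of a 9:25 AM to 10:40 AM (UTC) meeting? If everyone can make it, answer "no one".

Emeka in UTC: 09:15-10:50, 11:40-13:00, 14:00-17:35 (add 2h to convert from UTC-2).
Pita in UTC: 10:55-12:15, 12:20-13:35, 14:15-15:35, 15:45-18:05 (subtract 3h to convert from UTC+3).
Alice in UTC: 09:10-10:45, 12:15-12:50, 13:25-15:10 (subtract 3h to convert from UTC+3).
Chen in UTC: 09:05-10:30 (subtract 3h to convert from UTC+3).
Quinn in UTC: 10:30-11:45, 12:55-15:20 (add 8h to convert from UTC-8).
Freya in UTC: 08:40-14:35, 15:50-18:05, 18:40-19:35 (subtract 3h to convert from UTC+3).
Emeka: free for 09:25-10:40. Pita: not fully free for 09:25-10:40. Alice: free for 09:25-10:40. Chen: not fully free for 09:25-10:40. Quinn: not fully free for 09:25-10:40. Freya: free for 09:25-10:40.

Chen, Pita, Quinn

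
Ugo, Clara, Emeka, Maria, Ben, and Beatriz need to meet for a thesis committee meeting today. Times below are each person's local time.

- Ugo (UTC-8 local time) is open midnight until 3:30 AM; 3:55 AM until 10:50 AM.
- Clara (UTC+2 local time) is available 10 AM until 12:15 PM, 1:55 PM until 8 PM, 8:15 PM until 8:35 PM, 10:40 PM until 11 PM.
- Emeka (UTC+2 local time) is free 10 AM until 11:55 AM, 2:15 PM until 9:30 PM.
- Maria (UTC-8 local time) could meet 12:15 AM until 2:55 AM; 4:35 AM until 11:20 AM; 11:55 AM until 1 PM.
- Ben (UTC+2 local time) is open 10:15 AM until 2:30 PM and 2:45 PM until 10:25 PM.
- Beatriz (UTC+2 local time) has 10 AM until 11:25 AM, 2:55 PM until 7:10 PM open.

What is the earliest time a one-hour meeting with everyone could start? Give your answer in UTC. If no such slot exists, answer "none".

Ugo in UTC: 08:00-11:30, 11:55-18:50 (add 8h to convert from UTC-8).
Clara in UTC: 08:00-10:15, 11:55-18:00, 18:15-18:35, 20:40-21:00 (subtract 2h to convert from UTC+2).
Emeka in UTC: 08:00-09:55, 12:15-19:30 (subtract 2h to convert from UTC+2).
Maria in UTC: 08:15-10:55, 12:35-19:20, 19:55-21:00 (add 8h to convert from UTC-8).
Ben in UTC: 08:15-12:30, 12:45-20:25 (subtract 2h to convert from UTC+2).
Beatriz in UTC: 08:00-09:25, 12:55-17:10 (subtract 2h to convert from UTC+2).
Ugo ∩ Clara: 08:00-10:15, 11:55-18:00, 18:15-18:35.
Ugo ∩ Clara ∩ Emeka: 08:00-09:55, 12:15-18:00, 18:15-18:35.
Ugo ∩ Clara ∩ Emeka ∩ Maria: 08:15-09:55, 12:35-18:00, 18:15-18:35.
Ugo ∩ Clara ∩ Emeka ∩ Maria ∩ Ben: 08:15-09:55, 12:45-18:00, 18:15-18:35.
Ugo ∩ Clara ∩ Emeka ∩ Maria ∩ Ben ∩ Beatriz: 08:15-09:25, 12:55-17:10.
The first common window of at least 60 minutes is 08:15-09:25, so the earliest start is 08:15.

08:15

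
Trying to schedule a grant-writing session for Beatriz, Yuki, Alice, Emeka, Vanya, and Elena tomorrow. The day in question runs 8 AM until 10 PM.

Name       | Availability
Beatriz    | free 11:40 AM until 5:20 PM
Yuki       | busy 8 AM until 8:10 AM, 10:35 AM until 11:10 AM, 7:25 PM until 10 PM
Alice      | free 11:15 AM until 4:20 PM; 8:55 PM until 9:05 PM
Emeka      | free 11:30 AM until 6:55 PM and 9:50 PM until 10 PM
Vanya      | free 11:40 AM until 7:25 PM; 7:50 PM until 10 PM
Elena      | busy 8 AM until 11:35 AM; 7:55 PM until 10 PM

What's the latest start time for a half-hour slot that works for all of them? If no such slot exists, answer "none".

15:50

Beatriz free: 11:40-17:20.
Yuki free: 08:10-10:35, 11:10-19:25 (invert busy blocks within the working day).
Alice free: 11:15-16:20, 20:55-21:05.
Emeka free: 11:30-18:55, 21:50-22:00.
Vanya free: 11:40-19:25, 19:50-22:00.
Elena free: 11:35-19:55 (invert busy blocks within the working day).
Beatriz ∩ Yuki: 11:40-17:20.
Beatriz ∩ Yuki ∩ Alice: 11:40-16:20.
Beatriz ∩ Yuki ∩ Alice ∩ Emeka: 11:40-16:20.
Beatriz ∩ Yuki ∩ Alice ∩ Emeka ∩ Vanya: 11:40-16:20.
Beatriz ∩ Yuki ∩ Alice ∩ Emeka ∩ Vanya ∩ Elena: 11:40-16:20.
The last common window of at least 30 minutes is 11:40-16:20; a 30-minute meeting can start as late as 15:50 and still end by 16:20.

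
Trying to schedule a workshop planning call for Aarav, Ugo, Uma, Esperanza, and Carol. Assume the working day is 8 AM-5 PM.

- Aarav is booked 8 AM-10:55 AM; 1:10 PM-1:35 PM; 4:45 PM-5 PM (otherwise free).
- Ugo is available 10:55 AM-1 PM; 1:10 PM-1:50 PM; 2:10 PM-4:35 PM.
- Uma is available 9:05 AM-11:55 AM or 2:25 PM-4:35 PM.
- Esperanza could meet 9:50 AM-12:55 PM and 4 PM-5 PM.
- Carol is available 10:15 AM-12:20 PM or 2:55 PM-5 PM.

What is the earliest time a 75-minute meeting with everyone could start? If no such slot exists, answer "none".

Aarav free: 10:55-13:10, 13:35-16:45 (invert busy blocks within the working day).
Ugo free: 10:55-13:00, 13:10-13:50, 14:10-16:35.
Uma free: 09:05-11:55, 14:25-16:35.
Esperanza free: 09:50-12:55, 16:00-17:00.
Carol free: 10:15-12:20, 14:55-17:00.
Aarav ∩ Ugo: 10:55-13:00, 13:35-13:50, 14:10-16:35.
Aarav ∩ Ugo ∩ Uma: 10:55-11:55, 14:25-16:35.
Aarav ∩ Ugo ∩ Uma ∩ Esperanza: 10:55-11:55, 16:00-16:35.
Aarav ∩ Ugo ∩ Uma ∩ Esperanza ∩ Carol: 10:55-11:55, 16:00-16:35.
So the common availability across everyone is 10:55-11:55, 16:00-16:35.
No common window is at least 75 minutes long.

none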